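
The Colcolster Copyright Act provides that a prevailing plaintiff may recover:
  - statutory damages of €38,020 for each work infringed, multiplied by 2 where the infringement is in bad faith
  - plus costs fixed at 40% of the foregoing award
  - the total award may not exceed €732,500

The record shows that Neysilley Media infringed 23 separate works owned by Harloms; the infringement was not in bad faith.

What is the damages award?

€732,500

Statutory damages: 23 × €38,020 = €874,460
Infringement not in bad faith: no ×2 enhancement.
Costs: 40% of €874,460 = €349,784
Award plus costs: €874,460 + €349,784 = €1,224,244
Cap at €732,500: €1,224,244 exceeds the cap → €732,500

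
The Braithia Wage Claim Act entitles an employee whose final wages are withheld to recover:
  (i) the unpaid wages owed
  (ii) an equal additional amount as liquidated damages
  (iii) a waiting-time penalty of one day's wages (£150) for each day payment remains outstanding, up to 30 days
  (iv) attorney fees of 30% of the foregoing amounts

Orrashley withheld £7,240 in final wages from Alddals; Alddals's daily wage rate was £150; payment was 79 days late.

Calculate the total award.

Liquidated damages (equal amount): £7,240
Penalty days: min(79, 30) = 30
Waiting-time penalty: 30 × £150 = £4,500
Subtotal: £7,240 + £7,240 + £4,500 = £18,980
Attorney fees: 30% of £18,980 = £5,694
Total award: £18,980 + £5,694 = £24,674

£24,674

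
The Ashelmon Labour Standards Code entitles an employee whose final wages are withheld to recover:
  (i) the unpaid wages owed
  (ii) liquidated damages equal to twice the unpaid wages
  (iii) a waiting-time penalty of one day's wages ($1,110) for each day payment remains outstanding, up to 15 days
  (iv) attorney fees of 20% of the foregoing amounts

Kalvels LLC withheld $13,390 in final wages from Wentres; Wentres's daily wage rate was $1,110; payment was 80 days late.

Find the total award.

Doubled: 2 × $13,390 = $26,780
Penalty days: min(80, 15) = 15
Waiting-time penalty: 15 × $1,110 = $16,650
Subtotal: $13,390 + $26,780 + $16,650 = $56,820
Attorney fees: 20% of $56,820 = $11,364
Total award: $56,820 + $11,364 = $68,184

$68,184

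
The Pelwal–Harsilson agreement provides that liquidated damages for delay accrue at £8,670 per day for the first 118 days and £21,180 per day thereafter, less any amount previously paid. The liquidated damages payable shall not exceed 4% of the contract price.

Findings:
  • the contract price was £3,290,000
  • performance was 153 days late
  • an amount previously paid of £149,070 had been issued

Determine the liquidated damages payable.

First 118 days: 118 × £8,670 = £1,023,060
Remaining days: (153 − 118) × £21,180 = £741,300
Accrued per-day damages: £1,023,060 + £741,300 = £1,764,360
Less amount previously paid: £1,764,360 − £149,070 = £1,615,290
Cap: 4% of £3,290,000 = £131,600
Cap at £131,600: £1,615,290 exceeds the cap → £131,600

£131,600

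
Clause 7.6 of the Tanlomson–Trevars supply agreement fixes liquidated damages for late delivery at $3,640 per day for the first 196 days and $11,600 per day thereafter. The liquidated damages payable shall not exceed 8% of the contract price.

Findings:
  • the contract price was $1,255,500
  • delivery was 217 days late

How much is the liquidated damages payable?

First 196 days: 196 × $3,640 = $713,440
Remaining days: (217 − 196) × $11,600 = $243,600
Accrued per-day damages: $713,440 + $243,600 = $957,040
Cap: 8% of $1,255,500 = $100,440
Cap at $100,440: $957,040 exceeds the cap → $100,440

$100,440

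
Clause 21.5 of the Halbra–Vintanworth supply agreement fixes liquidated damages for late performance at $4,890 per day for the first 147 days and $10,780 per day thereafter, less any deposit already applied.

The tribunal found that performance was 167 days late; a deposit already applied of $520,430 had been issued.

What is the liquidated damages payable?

First 147 days: 147 × $4,890 = $718,830
Remaining days: (167 − 147) × $10,780 = $215,600
Accrued per-day damages: $718,830 + $215,600 = $934,430
Less deposit already applied: $934,430 − $520,430 = $414,000

$414,000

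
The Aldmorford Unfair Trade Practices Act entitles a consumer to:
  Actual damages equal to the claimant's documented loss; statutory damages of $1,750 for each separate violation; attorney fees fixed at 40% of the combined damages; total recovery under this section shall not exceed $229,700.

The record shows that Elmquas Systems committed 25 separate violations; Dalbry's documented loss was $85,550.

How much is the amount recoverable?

$181,020

Statutory damages: 25 × $1,750 = $43,750
Combined damages: $85,550 + $43,750 = $129,300
Attorney fees: 40% of $129,300 = $51,720
Total before cap: $129,300 + $51,720 = $181,020
Cap at $229,700: $181,020 is within the cap, no reduction.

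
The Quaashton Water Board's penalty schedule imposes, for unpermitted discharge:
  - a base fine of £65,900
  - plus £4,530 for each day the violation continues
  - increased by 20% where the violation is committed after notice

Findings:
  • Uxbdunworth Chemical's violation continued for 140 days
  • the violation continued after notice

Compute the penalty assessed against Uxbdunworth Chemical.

£840,120

Per-day component: 140 × £4,530 = £634,200
Base plus per-day: £65,900 + £634,200 = £700,100
Enhancement: 20% of £700,100 = £140,020
Enhanced fine: £700,100 + £140,020 = £840,120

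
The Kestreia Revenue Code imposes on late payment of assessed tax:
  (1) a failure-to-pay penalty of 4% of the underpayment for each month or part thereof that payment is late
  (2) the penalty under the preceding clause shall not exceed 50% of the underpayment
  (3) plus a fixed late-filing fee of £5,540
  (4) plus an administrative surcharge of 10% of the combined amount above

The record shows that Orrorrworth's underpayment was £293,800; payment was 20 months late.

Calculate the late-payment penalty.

Accrued rate: 4% × 20 = 80%, capped at 50% → 50%
Failure-to-pay penalty: 50% of £293,800 = £146,900
Penalty before surcharge: £146,900 + £5,540 = £152,440
Administrative surcharge: 10% of £152,440 = £15,244
Total penalty: £152,440 + £15,244 = £167,684

£167,684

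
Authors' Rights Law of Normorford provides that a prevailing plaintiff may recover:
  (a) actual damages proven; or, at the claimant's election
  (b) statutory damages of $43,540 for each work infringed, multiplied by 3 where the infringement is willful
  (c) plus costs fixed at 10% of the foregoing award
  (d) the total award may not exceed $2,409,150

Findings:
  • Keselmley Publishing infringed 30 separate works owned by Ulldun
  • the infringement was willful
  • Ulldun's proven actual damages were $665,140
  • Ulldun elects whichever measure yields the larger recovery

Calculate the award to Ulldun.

$2,409,150

Statutory damages: 30 × $43,540 = $1,306,200
Trebled: 3 × $1,306,200 = $3,918,600
Greater of actual damages ($665,140) or enhanced statutory damages ($3,918,600): $3,918,600
Costs: 10% of $3,918,600 = $391,860
Award plus costs: $3,918,600 + $391,860 = $4,310,460
Cap at $2,409,150: $4,310,460 exceeds the cap → $2,409,150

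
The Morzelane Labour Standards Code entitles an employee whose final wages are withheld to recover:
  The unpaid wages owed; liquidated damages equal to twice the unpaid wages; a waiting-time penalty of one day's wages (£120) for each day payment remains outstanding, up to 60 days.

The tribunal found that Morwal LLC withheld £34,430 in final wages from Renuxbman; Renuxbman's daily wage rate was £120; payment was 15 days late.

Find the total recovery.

Total award: £105,090

Doubled: 2 × £34,430 = £68,860
Penalty days: min(15, 60) = 15
Waiting-time penalty: 15 × £120 = £1,800
Total award: £34,430 + £68,860 + £1,800 = £105,090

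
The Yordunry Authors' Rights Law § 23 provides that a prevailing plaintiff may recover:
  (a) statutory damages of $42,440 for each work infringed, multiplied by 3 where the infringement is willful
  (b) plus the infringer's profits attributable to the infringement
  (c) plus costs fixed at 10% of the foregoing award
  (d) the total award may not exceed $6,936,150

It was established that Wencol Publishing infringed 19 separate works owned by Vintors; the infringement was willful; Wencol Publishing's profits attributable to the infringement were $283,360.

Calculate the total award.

Statutory damages: 19 × $42,440 = $806,360
Trebled: 3 × $806,360 = $2,419,080
Combined award: $2,419,080 + $283,360 = $2,702,440
Costs: 10% of $2,702,440 = $270,244
Award plus costs: $2,702,440 + $270,244 = $2,972,684
Cap at $6,936,150: $2,972,684 is within the cap, no reduction.

$2,972,684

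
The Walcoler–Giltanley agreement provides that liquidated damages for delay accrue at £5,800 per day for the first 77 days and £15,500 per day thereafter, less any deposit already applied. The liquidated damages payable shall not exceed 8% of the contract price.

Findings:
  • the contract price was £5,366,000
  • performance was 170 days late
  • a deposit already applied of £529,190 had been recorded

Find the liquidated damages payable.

First 77 days: 77 × £5,800 = £446,600
Remaining days: (170 − 77) × £15,500 = £1,441,500
Accrued per-day damages: £446,600 + £1,441,500 = £1,888,100
Less deposit already applied: £1,888,100 − £529,190 = £1,358,910
Cap: 8% of £5,366,000 = £429,280
Cap at £429,280: £1,358,910 exceeds the cap → £429,280

£429,280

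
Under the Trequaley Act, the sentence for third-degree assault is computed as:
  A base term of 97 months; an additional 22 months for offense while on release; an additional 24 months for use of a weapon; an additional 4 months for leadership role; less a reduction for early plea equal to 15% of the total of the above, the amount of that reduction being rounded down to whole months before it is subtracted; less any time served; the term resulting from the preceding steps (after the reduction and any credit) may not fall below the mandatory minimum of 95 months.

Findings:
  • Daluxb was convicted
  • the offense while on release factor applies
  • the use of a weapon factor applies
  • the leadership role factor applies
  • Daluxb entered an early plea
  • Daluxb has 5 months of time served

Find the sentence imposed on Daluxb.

Sentence: 120 months

Offense while on release enhancement: +22 months
Use of a weapon enhancement: +24 months
Leadership role enhancement: +4 months
Adjusted term: 97 months + 22 months + 24 months + 4 months = 147 months
Early plea reduction: 15% of 147 months = 22 months (rounded down)
After reduction: 147 − 22 = 125 months
Less time served: 125 months − 5 months = 120 months
Minimum 95 months: 120 months meets the minimum, no increase.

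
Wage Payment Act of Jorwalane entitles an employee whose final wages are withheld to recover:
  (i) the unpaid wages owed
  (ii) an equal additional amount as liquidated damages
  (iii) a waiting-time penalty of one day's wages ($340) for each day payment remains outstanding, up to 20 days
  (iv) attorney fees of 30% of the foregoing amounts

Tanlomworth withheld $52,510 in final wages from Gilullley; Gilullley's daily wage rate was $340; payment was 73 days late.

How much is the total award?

$145,366

Liquidated damages (equal amount): $52,510
Penalty days: min(73, 20) = 20
Waiting-time penalty: 20 × $340 = $6,800
Subtotal: $52,510 + $52,510 + $6,800 = $111,820
Attorney fees: 30% of $111,820 = $33,546
Total award: $111,820 + $33,546 = $145,366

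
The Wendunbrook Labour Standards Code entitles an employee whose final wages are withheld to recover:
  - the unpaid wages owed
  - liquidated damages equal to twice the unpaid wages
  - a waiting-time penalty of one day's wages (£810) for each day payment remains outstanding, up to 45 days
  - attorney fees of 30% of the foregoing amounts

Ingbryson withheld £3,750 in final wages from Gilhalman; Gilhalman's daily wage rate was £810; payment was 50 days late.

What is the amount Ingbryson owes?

£62,010

Doubled: 2 × £3,750 = £7,500
Penalty days: min(50, 45) = 45
Waiting-time penalty: 45 × £810 = £36,450
Subtotal: £3,750 + £7,500 + £36,450 = £47,700
Attorney fees: 30% of £47,700 = £14,310
Total award: £47,700 + £14,310 = £62,010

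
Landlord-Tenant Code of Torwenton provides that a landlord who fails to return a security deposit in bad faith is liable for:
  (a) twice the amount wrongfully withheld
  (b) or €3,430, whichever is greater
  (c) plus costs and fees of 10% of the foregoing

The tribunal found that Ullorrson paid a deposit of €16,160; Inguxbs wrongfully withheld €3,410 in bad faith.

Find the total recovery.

Doubled: 2 × €3,410 = €6,820
Minimum €3,430: €6,820 meets the minimum, no increase.
Costs and fees: 10% of €6,820 = €682
Total recovery: €6,820 + €682 = €7,502

€7,502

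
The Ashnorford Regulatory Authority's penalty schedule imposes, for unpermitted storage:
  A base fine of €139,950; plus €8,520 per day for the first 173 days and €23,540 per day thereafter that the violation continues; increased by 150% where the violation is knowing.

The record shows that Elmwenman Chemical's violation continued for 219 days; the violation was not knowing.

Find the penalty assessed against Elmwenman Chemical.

First 173 days: 173 × €8,520 = €1,473,960
Remaining days: (219 − 173) × €23,540 = €1,082,840
Per-day component: €1,473,960 + €1,082,840 = €2,556,800
Base plus per-day: €139,950 + €2,556,800 = €2,696,750
The violation was not knowing: no 150% increase.

€2,696,750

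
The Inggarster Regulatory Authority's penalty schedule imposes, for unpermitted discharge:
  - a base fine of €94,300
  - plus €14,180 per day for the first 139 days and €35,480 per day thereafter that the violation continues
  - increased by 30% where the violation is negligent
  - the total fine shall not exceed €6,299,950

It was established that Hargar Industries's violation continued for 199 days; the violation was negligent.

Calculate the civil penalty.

€5,452,356

First 139 days: 139 × €14,180 = €1,971,020
Remaining days: (199 − 139) × €35,480 = €2,128,800
Per-day component: €1,971,020 + €2,128,800 = €4,099,820
Base plus per-day: €94,300 + €4,099,820 = €4,194,120
Enhancement: 30% of €4,194,120 = €1,258,236
Enhanced fine: €4,194,120 + €1,258,236 = €5,452,356
Cap at €6,299,950: €5,452,356 is within the cap, no reduction.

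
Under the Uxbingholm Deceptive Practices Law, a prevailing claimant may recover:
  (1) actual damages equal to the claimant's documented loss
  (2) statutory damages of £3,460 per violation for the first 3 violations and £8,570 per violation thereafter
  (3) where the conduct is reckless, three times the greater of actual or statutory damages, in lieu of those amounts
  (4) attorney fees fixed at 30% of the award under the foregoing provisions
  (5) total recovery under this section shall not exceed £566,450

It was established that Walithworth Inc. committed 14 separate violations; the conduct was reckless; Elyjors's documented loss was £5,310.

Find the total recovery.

First 3 violations: 3 × £3,460 = £10,380
Remaining violations: (14 − 3) × £8,570 = £94,270
Statutory damages: £10,380 + £94,270 = £104,650
Greater of actual damages (£5,310) or statutory damages (£104,650): £104,650
Trebled: 3 × £104,650 = £313,950
Attorney fees: 30% of £313,950 = £94,185
Total before cap: £313,950 + £94,185 = £408,135
Cap at £566,450: £408,135 is within the cap, no reduction.

£408,135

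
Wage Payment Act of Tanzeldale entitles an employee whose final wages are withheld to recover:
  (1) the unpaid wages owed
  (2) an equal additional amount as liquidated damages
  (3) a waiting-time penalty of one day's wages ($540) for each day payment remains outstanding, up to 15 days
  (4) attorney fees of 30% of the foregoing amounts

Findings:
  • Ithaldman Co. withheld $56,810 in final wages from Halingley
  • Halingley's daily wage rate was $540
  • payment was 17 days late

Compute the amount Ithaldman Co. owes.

Liquidated damages (equal amount): $56,810
Penalty days: min(17, 15) = 15
Waiting-time penalty: 15 × $540 = $8,100
Subtotal: $56,810 + $56,810 + $8,100 = $121,720
Attorney fees: 30% of $121,720 = $36,516
Total award: $121,720 + $36,516 = $158,236

$158,236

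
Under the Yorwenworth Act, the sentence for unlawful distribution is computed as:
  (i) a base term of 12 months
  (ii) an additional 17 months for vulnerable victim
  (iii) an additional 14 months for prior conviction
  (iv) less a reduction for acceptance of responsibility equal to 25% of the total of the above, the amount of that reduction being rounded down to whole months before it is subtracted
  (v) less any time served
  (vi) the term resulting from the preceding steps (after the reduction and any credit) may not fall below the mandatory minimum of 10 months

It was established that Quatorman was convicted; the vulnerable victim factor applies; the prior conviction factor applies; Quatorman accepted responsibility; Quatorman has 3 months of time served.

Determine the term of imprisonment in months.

30 months

Vulnerable victim enhancement: +17 months
Prior conviction enhancement: +14 months
Adjusted term: 12 months + 17 months + 14 months = 43 months
Acceptance of responsibility reduction: 25% of 43 months = 10 months (rounded down)
After reduction: 43 − 10 = 33 months
Less time served: 33 months − 3 months = 30 months
Minimum 10 months: 30 months meets the minimum, no increase.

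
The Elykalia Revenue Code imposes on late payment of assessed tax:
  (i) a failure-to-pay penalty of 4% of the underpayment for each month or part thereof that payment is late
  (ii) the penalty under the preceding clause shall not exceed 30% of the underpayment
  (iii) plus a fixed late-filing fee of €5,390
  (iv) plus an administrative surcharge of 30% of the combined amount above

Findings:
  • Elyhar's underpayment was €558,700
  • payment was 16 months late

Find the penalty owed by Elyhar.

Accrued rate: 4% × 16 = 64%, capped at 30% → 30%
Failure-to-pay penalty: 30% of €558,700 = €167,610
Penalty before surcharge: €167,610 + €5,390 = €173,000
Administrative surcharge: 30% of €173,000 = €51,900
Total penalty: €173,000 + €51,900 = €224,900

Penalty: €224,900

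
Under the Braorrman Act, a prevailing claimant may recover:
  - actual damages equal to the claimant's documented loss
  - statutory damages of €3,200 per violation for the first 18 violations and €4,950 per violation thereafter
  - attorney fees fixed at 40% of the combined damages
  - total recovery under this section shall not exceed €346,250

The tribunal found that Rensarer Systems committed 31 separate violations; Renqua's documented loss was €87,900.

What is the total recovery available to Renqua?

Total recovery: €293,790

First 18 violations: 18 × €3,200 = €57,600
Remaining violations: (31 − 18) × €4,950 = €64,350
Statutory damages: €57,600 + €64,350 = €121,950
Combined damages: €87,900 + €121,950 = €209,850
Attorney fees: 40% of €209,850 = €83,940
Total before cap: €209,850 + €83,940 = €293,790
Cap at €346,250: €293,790 is within the cap, no reduction.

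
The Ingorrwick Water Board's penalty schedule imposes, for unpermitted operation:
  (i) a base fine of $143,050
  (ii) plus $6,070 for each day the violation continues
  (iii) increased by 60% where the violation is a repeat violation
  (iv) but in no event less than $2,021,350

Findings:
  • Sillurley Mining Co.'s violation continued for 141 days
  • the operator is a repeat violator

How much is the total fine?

$2,021,350

Per-day component: 141 × $6,070 = $855,870
Base plus per-day: $143,050 + $855,870 = $998,920
Enhancement: 60% of $998,920 = $599,352
Enhanced fine: $998,920 + $599,352 = $1,598,272
Minimum $2,021,350: $1,598,272 is below the minimum → $2,021,350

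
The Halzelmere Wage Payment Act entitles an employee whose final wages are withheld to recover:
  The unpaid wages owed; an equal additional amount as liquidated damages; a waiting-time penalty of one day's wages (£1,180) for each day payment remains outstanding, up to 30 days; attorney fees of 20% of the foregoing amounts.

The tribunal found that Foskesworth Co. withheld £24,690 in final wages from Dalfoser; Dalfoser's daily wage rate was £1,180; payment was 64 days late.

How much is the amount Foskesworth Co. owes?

Liquidated damages (equal amount): £24,690
Penalty days: min(64, 30) = 30
Waiting-time penalty: 30 × £1,180 = £35,400
Subtotal: £24,690 + £24,690 + £35,400 = £84,780
Attorney fees: 20% of £84,780 = £16,956
Total award: £84,780 + £16,956 = £101,736

£101,736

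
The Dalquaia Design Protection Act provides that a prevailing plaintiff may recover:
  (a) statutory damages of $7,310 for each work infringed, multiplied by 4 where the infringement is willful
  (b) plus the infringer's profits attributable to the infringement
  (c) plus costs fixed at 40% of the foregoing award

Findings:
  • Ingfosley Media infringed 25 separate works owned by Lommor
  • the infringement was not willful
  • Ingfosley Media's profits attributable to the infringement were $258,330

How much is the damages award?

Statutory damages: 25 × $7,310 = $182,750
Infringement not willful: no ×4 enhancement.
Combined award: $182,750 + $258,330 = $441,080
Costs: 40% of $441,080 = $176,432
Award plus costs: $441,080 + $176,432 = $617,512

$617,512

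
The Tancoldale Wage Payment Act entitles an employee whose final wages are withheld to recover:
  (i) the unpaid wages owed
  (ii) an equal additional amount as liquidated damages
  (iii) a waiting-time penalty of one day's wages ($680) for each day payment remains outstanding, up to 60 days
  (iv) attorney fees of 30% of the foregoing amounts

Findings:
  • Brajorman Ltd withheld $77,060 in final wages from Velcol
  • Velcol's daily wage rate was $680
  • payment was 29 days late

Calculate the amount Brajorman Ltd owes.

$225,992

Liquidated damages (equal amount): $77,060
Penalty days: min(29, 60) = 29
Waiting-time penalty: 29 × $680 = $19,720
Subtotal: $77,060 + $77,060 + $19,720 = $173,840
Attorney fees: 30% of $173,840 = $52,152
Total award: $173,840 + $52,152 = $225,992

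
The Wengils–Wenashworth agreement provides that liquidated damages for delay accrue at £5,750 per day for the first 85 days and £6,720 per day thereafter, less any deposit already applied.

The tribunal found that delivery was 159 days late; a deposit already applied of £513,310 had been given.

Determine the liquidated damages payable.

£472,720

First 85 days: 85 × £5,750 = £488,750
Remaining days: (159 − 85) × £6,720 = £497,280
Accrued per-day damages: £488,750 + £497,280 = £986,030
Less deposit already applied: £986,030 − £513,310 = £472,720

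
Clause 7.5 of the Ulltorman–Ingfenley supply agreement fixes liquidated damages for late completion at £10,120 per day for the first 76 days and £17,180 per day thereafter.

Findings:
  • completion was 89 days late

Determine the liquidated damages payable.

First 76 days: 76 × £10,120 = £769,120
Remaining days: (89 − 76) × £17,180 = £223,340
Accrued per-day damages: £769,120 + £223,340 = £992,460

£992,460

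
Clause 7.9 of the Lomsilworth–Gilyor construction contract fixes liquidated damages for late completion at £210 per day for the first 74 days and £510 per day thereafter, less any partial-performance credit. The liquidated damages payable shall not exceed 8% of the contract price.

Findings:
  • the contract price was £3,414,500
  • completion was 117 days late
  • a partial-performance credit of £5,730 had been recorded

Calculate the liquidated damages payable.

£31,740

First 74 days: 74 × £210 = £15,540
Remaining days: (117 − 74) × £510 = £21,930
Accrued per-day damages: £15,540 + £21,930 = £37,470
Less partial-performance credit: £37,470 − £5,730 = £31,740
Cap: 8% of £3,414,500 = £273,160
Cap at £273,160: £31,740 is within the cap, no reduction.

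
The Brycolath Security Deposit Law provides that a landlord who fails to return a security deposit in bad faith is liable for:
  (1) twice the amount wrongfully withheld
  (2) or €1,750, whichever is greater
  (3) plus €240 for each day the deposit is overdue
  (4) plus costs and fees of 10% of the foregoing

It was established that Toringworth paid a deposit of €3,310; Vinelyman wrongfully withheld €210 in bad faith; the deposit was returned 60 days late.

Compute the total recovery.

€17,765

Doubled: 2 × €210 = €420
Minimum €1,750: €420 is below the minimum → €1,750
Late-return penalty: 60 × €240 = €14,400
Damages plus late penalty: €1,750 + €14,400 = €16,150
Costs and fees: 10% of €16,150 = €1,615
Total recovery: €16,150 + €1,615 = €17,765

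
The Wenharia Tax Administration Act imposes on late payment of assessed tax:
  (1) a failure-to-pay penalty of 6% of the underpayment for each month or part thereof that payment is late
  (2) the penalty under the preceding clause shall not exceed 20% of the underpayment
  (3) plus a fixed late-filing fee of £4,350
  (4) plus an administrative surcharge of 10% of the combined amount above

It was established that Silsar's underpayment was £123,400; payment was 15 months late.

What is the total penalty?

Accrued rate: 6% × 15 = 90%, capped at 20% → 20%
Failure-to-pay penalty: 20% of £123,400 = £24,680
Penalty before surcharge: £24,680 + £4,350 = £29,030
Administrative surcharge: 10% of £29,030 = £2,903
Total penalty: £29,030 + £2,903 = £31,933

£31,933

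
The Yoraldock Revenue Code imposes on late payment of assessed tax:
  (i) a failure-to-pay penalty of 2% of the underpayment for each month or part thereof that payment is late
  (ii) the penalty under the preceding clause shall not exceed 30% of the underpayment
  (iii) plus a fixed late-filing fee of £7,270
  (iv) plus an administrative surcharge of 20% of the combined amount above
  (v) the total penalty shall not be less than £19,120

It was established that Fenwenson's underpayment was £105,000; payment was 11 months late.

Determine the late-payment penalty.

Accrued rate: 2% × 11 = 22%, capped at 30% → 22%
Failure-to-pay penalty: 22% of £105,000 = £23,100
Penalty before surcharge: £23,100 + £7,270 = £30,370
Administrative surcharge: 20% of £30,370 = £6,074
Total penalty: £30,370 + £6,074 = £36,444
Minimum £19,120: £36,444 meets the minimum, no increase.

£36,444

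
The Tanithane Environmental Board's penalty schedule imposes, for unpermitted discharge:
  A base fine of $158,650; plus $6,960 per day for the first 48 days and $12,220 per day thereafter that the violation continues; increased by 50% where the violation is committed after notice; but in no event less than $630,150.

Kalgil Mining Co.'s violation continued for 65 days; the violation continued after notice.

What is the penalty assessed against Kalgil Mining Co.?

First 48 days: 48 × $6,960 = $334,080
Remaining days: (65 − 48) × $12,220 = $207,740
Per-day component: $334,080 + $207,740 = $541,820
Base plus per-day: $158,650 + $541,820 = $700,470
Enhancement: 50% of $700,470 = $350,235
Enhanced fine: $700,470 + $350,235 = $1,050,705
Minimum $630,150: $1,050,705 meets the minimum, no increase.

$1,050,705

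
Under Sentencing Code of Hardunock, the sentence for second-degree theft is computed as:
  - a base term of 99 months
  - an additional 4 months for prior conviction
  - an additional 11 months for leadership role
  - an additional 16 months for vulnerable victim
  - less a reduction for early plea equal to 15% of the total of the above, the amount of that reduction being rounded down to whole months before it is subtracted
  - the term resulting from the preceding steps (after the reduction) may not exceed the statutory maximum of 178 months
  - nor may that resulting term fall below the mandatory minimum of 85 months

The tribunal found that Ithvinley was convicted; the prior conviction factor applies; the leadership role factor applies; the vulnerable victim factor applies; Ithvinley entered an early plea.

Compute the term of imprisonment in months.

Prior conviction enhancement: +4 months
Leadership role enhancement: +11 months
Vulnerable victim enhancement: +16 months
Adjusted term: 99 months + 4 months + 11 months + 16 months = 130 months
Early plea reduction: 15% of 130 months = 19 months (rounded down)
After reduction: 130 − 19 = 111 months
Cap at 178 months: 111 months is within the cap, no reduction.
Minimum 85 months: 111 months meets the minimum, no increase.

111 months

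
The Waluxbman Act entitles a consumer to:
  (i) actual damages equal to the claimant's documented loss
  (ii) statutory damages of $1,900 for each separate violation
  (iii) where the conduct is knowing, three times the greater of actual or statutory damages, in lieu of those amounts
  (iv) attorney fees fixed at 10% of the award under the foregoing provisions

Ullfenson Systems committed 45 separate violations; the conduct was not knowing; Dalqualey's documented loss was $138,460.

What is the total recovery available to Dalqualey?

Total recovery: $246,356

Statutory damages: 45 × $1,900 = $85,500
Conduct not knowing: the in-lieu enhancement does not apply.
Actual plus statutory damages: $138,460 + $85,500 = $223,960
Attorney fees: 10% of $223,960 = $22,396
Total recovery: $223,960 + $22,396 = $246,356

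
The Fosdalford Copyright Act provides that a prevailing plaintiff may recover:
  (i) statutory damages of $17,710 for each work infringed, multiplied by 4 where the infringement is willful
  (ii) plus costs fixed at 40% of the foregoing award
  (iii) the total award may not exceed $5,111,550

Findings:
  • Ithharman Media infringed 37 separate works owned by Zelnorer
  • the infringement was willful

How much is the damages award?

$3,669,512

Statutory damages: 37 × $17,710 = $655,270
Multiplied by 4: 4 × $655,270 = $2,621,080
Costs: 40% of $2,621,080 = $1,048,432
Award plus costs: $2,621,080 + $1,048,432 = $3,669,512
Cap at $5,111,550: $3,669,512 is within the cap, no reduction.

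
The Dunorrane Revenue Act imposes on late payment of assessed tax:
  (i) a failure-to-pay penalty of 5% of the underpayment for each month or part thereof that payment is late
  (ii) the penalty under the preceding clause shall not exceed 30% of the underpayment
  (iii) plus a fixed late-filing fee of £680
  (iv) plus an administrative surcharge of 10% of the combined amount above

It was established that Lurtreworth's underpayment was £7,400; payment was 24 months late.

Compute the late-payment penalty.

Accrued rate: 5% × 24 = 120%, capped at 30% → 30%
Failure-to-pay penalty: 30% of £7,400 = £2,220
Penalty before surcharge: £2,220 + £680 = £2,900
Administrative surcharge: 10% of £2,900 = £290
Total penalty: £2,900 + £290 = £3,190

£3,190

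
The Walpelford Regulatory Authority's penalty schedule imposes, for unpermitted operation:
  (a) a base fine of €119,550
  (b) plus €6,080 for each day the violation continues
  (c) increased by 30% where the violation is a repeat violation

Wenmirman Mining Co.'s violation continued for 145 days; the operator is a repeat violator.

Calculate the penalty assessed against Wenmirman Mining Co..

Civil penalty: €1,301,495

Per-day component: 145 × €6,080 = €881,600
Base plus per-day: €119,550 + €881,600 = €1,001,150
Enhancement: 30% of €1,001,150 = €300,345
Enhanced fine: €1,001,150 + €300,345 = €1,301,495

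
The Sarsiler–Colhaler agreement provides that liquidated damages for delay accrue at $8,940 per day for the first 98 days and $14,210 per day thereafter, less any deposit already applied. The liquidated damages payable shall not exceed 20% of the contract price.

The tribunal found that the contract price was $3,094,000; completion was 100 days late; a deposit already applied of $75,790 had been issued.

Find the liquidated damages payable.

Liquidated damages: $618,800

First 98 days: 98 × $8,940 = $876,120
Remaining days: (100 − 98) × $14,210 = $28,420
Accrued per-day damages: $876,120 + $28,420 = $904,540
Less deposit already applied: $904,540 − $75,790 = $828,750
Cap: 20% of $3,094,000 = $618,800
Cap at $618,800: $828,750 exceeds the cap → $618,800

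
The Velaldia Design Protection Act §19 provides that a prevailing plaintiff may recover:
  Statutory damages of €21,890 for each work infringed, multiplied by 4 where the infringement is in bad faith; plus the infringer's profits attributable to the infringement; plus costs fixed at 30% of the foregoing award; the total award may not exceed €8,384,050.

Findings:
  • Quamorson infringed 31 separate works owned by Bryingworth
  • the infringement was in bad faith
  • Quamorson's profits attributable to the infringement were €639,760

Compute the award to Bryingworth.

€4,360,356

Statutory damages: 31 × €21,890 = €678,590
Multiplied by 4: 4 × €678,590 = €2,714,360
Combined award: €2,714,360 + €639,760 = €3,354,120
Costs: 30% of €3,354,120 = €1,006,236
Award plus costs: €3,354,120 + €1,006,236 = €4,360,356
Cap at €8,384,050: €4,360,356 is within the cap, no reduction.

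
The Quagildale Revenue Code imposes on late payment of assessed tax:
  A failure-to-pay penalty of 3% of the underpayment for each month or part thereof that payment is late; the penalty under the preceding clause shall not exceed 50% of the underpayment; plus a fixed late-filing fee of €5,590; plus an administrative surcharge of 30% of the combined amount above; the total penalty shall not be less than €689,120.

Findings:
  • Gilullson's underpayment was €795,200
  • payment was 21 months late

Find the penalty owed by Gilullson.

€689,120

Accrued rate: 3% × 21 = 63%, capped at 50% → 50%
Failure-to-pay penalty: 50% of €795,200 = €397,600
Penalty before surcharge: €397,600 + €5,590 = €403,190
Administrative surcharge: 30% of €403,190 = €120,957
Total penalty: €403,190 + €120,957 = €524,147
Minimum €689,120: €524,147 is below the minimum → €689,120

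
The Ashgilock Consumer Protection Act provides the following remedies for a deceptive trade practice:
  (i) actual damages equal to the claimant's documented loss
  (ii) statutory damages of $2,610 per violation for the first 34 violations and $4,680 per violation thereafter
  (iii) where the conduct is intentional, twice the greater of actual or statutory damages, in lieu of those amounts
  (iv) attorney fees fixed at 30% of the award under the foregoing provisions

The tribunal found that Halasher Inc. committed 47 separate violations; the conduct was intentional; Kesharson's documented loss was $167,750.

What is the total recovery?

$436,150

First 34 violations: 34 × $2,610 = $88,740
Remaining violations: (47 − 34) × $4,680 = $60,840
Statutory damages: $88,740 + $60,840 = $149,580
Greater of actual damages ($167,750) or statutory damages ($149,580): $167,750
Doubled: 2 × $167,750 = $335,500
Attorney fees: 30% of $335,500 = $100,650
Total recovery: $335,500 + $100,650 = $436,150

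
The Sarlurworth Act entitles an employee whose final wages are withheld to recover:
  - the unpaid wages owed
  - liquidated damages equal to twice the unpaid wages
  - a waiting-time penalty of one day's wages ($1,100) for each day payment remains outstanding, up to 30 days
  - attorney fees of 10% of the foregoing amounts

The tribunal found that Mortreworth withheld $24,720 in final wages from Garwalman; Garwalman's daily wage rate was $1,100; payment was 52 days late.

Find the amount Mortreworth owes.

Doubled: 2 × $24,720 = $49,440
Penalty days: min(52, 30) = 30
Waiting-time penalty: 30 × $1,100 = $33,000
Subtotal: $24,720 + $49,440 + $33,000 = $107,160
Attorney fees: 10% of $107,160 = $10,716
Total award: $107,160 + $10,716 = $117,876

$117,876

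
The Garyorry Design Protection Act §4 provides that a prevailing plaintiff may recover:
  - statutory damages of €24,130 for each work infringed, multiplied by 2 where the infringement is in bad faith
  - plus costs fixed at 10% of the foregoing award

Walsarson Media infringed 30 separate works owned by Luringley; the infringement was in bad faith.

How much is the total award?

Statutory damages: 30 × €24,130 = €723,900
Doubled: 2 × €723,900 = €1,447,800
Costs: 10% of €1,447,800 = €144,780
Award plus costs: €1,447,800 + €144,780 = €1,592,580

Award: €1,592,580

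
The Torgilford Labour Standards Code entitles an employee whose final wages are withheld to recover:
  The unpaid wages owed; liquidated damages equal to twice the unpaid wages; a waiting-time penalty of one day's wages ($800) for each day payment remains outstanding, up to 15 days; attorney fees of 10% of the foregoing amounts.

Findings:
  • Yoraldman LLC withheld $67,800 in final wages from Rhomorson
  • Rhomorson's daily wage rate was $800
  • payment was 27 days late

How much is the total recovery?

Doubled: 2 × $67,800 = $135,600
Penalty days: min(27, 15) = 15
Waiting-time penalty: 15 × $800 = $12,000
Subtotal: $67,800 + $135,600 + $12,000 = $215,400
Attorney fees: 10% of $215,400 = $21,540
Total award: $215,400 + $21,540 = $236,940

$236,940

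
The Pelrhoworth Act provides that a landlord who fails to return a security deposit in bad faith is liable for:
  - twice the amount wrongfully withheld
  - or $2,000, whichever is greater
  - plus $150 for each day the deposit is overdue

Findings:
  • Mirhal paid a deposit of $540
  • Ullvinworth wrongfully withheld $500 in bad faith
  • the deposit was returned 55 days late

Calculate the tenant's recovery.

Doubled: 2 × $500 = $1,000
Minimum $2,000: $1,000 is below the minimum → $2,000
Late-return penalty: 55 × $150 = $8,250
Damages plus late penalty: $2,000 + $8,250 = $10,250

$10,250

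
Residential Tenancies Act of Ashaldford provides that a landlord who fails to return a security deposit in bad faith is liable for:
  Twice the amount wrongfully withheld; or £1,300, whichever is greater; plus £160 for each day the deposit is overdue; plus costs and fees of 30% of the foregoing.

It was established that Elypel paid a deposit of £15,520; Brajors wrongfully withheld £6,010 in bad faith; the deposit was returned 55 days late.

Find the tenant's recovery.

£27,066

Doubled: 2 × £6,010 = £12,020
Minimum £1,300: £12,020 meets the minimum, no increase.
Late-return penalty: 55 × £160 = £8,800
Damages plus late penalty: £12,020 + £8,800 = £20,820
Costs and fees: 30% of £20,820 = £6,246
Total recovery: £20,820 + £6,246 = £27,066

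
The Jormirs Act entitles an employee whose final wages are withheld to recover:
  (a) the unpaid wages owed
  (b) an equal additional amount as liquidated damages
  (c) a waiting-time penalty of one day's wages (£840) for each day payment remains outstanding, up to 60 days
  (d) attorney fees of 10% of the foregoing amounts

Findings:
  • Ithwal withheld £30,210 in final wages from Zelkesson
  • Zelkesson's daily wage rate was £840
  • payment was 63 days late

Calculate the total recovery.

Liquidated damages (equal amount): £30,210
Penalty days: min(63, 60) = 60
Waiting-time penalty: 60 × £840 = £50,400
Subtotal: £30,210 + £30,210 + £50,400 = £110,820
Attorney fees: 10% of £110,820 = £11,082
Total award: £110,820 + £11,082 = £121,902

Total award: £121,902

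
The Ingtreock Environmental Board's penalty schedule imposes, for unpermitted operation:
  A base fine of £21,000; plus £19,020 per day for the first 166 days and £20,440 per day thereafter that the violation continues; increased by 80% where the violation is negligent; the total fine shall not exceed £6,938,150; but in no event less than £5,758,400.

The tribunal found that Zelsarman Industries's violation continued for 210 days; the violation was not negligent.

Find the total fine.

First 166 days: 166 × £19,020 = £3,157,320
Remaining days: (210 − 166) × £20,440 = £899,360
Per-day component: £3,157,320 + £899,360 = £4,056,680
Base plus per-day: £21,000 + £4,056,680 = £4,077,680
The violation was not negligent: no 80% increase.
Cap at £6,938,150: £4,077,680 is within the cap, no reduction.
Minimum £5,758,400: £4,077,680 is below the minimum → £5,758,400

£5,758,400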